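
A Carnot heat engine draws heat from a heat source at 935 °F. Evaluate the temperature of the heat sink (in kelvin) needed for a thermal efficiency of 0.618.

T_H = 935 °F → (935 − 32) × 5/9 = 501.67 °C = 774.82 K.
From η = 1 − T_C/T_H, T_C = T_H·(1 − η) = 774.82 × (1 − 0.618) = 296.0 K.

T_C ≈ 296.0 K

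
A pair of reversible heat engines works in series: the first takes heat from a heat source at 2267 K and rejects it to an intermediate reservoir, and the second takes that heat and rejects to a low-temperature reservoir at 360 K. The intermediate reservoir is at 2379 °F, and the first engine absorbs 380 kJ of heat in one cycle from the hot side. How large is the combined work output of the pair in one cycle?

Two reversible stages in series are equivalent to a single Carnot engine between T_H and T_C, so η_total = 1 − T_C/T_H = 1 − 360.00/2267.00 = 0.8412.
W_total = η_total · Q_H = 0.8412 × 380 = 319.7 kJ.

W_total ≈ 319.7 kJ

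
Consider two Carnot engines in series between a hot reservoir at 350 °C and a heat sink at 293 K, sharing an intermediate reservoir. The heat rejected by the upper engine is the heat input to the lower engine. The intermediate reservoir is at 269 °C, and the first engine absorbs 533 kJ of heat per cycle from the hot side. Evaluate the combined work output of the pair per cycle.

T_H = 350 °C → 350 + 273.15 = 623.15 K.
Two reversible stages in series are equivalent to a single Carnot engine between T_H and T_C, so η_total = 1 − T_C/T_H = 1 − 293.00/623.15 = 0.5298.
W_total = η_total · Q_H = 0.5298 × 533 = 282 kJ.

W_total ≈ 282 kJ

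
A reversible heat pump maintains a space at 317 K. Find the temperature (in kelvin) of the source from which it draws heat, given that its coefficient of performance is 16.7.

T_C ≈ 298.0 K

COP_HP = T_H/(T_H − T_C) ⇒ T_C = T_H·(COP_HP − 1)/COP_HP = 317.00 × (16.7 − 1)/16.7 = 298.0 K.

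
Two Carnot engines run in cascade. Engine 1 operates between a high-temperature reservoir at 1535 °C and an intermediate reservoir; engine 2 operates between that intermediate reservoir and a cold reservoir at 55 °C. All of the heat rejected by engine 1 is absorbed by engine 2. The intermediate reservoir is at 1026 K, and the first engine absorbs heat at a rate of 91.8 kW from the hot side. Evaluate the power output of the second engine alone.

T_H = 1535 °C → 1535 + 273.15 = 1808.15 K.
T_C = 55 °C → 55 + 273.15 = 328.15 K.
Heat entering the second stage: Q_m = Q_H·(T_m/T_H) = 91.8 × 1026.00/1808.15 = 52.09 kW.
Second-stage efficiency η₂ = 1 − T_C/T_m = 1 − 328.15/1026.00 = 0.6802, so W₂ = η₂·Q_m = 35.43 kW.

Ẇ₂ ≈ 35.43 kW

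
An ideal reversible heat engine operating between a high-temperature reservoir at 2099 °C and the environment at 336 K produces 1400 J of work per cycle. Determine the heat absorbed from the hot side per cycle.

T_H = 2099 °C → 2099 + 273.15 = 2372.15 K.
Since the cycle is reversible, η = 1 − T_C/T_H = 1 − 336.00/2372.15 = 0.8584.
Q_H = W/η = 1400/0.8584 = 1630 J.

Q_H ≈ 1630 J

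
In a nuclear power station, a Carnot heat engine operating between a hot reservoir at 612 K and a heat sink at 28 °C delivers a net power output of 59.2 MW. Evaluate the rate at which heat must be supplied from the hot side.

T_C = 28 °C → 28 + 273.15 = 301.15 K.
For a reversible engine, η = 1 − T_C/T_H = 1 − 301.15/612.00 = 0.5079.
Q_H = W/η = 59.2/0.5079 = 116.6 MW.

Q̇_H ≈ 116.6 MW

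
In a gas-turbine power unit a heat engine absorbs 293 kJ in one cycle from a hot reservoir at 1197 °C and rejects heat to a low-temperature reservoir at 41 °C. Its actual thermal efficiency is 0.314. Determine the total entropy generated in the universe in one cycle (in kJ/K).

T_H = 1197 °C → 1197 + 273.15 = 1470.15 K.
T_C = 41 °C → 41 + 273.15 = 314.15 K.
W = η·Q_H = 0.314 × 293 = 92.00 kJ, so Q_C = Q_H − W = 201.0 kJ.
The hot reservoir loses entropy Q_H/T_H = 293/1470.15 = 0.1993 kJ/K; the cold reservoir gains Q_C/T_C = 201.0/314.15 = 0.6398 kJ/K.
ΔS_univ = −Q_H/T_H + Q_C/T_C = 0.441 kJ/K (> 0, since η = 0.314 < η_Carnot = 0.786).

ΔS_univ ≈ 0.441 kJ/K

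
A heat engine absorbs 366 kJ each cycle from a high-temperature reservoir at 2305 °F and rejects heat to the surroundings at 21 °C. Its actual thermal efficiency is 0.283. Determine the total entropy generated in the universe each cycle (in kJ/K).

T_H = 2305 °F → (2305 − 32) × 5/9 = 1262.78 °C = 1535.93 K.
T_C = 21 °C → 21 + 273.15 = 294.15 K.
W = η·Q_H = 0.283 × 366 = 103.6 kJ, so Q_C = Q_H − W = 262.4 kJ.
The hot reservoir loses entropy Q_H/T_H = 366/1535.93 = 0.2383 kJ/K; the cold reservoir gains Q_C/T_C = 262.4/294.15 = 0.8921 kJ/K.
ΔS_univ = −Q_H/T_H + Q_C/T_C = 0.654 kJ/K (> 0, since η = 0.283 < η_Carnot = 0.808).

ΔS_univ ≈ 0.654 kJ/K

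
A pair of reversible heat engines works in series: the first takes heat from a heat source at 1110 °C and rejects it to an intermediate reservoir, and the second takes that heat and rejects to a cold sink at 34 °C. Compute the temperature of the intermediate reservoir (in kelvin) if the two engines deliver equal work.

T_m ≈ 845 K

T_H = 1110 °C → 1110 + 273.15 = 1383.15 K.
T_C = 34 °C → 34 + 273.15 = 307.15 K.
For reversible stages Q_m = Q_H·(T_m/T_H). Setting W₁ = Q_H(1 − T_m/T_H) equal to W₂ = Q_m(1 − T_C/T_m) = Q_H·(T_m − T_C)/T_H gives T_H − T_m = T_m − T_C, so T_m = (T_H + T_C)/2 = (1383.15 + 307.15)/2 = 845 K.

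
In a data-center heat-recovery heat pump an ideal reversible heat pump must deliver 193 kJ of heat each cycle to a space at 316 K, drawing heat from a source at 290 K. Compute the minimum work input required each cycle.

COP_HP = T_H/(T_H − T_C) = 316.00/26.00 = 12.1538.
W = Q_H/COP_HP = 193/12.1538 = 15.9 kJ.

W_in ≈ 15.9 kJ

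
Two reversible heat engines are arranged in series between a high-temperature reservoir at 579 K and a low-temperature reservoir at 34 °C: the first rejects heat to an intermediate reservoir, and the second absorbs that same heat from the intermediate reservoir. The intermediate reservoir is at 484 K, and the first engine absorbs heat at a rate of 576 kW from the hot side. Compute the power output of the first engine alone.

T_C = 34 °C → 34 + 273.15 = 307.15 K.
First-stage efficiency η₁ = 1 − T_m/T_H = 1 − 484.00/579.00 = 0.1641.
W₁ = η₁·Q_H = 0.1641 × 576 = 94.51 kW.

Ẇ₁ ≈ 94.51 kW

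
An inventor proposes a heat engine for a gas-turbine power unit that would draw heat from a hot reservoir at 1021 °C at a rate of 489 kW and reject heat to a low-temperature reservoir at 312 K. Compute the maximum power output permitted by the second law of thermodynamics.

T_H = 1021 °C → 1021 + 273.15 = 1294.15 K.
No engine can exceed the Carnot limit: η_max = 1 − T_C/T_H = 1 − 312.00/1294.15 = 0.7589.
W_max = η_max · Q_H = 0.7589 × 489 = 371 kW.

Ẇ_max ≈ 371 kW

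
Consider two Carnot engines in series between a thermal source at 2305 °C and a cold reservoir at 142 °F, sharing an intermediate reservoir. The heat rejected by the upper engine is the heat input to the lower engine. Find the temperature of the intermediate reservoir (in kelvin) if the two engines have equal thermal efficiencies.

T_H = 2305 °C → 2305 + 273.15 = 2578.15 K.
T_C = 142 °F → (142 − 32) × 5/9 = 61.11 °C = 334.26 K.
Equal efficiencies require 1 − T_m/T_H = 1 − T_C/T_m, i.e. T_m/T_H = T_C/T_m, so T_m = √(T_H·T_C) = √(2578.15 × 334.26) = 928 K.

T_m ≈ 928 K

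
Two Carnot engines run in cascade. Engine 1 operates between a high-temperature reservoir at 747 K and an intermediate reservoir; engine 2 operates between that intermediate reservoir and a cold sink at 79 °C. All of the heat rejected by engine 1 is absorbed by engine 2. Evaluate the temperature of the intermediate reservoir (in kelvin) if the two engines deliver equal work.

T_m ≈ 550 K

T_C = 79 °C → 79 + 273.15 = 352.15 K.
For reversible stages Q_m = Q_H·(T_m/T_H). Setting W₁ = Q_H(1 − T_m/T_H) equal to W₂ = Q_m(1 − T_C/T_m) = Q_H·(T_m − T_C)/T_H gives T_H − T_m = T_m − T_C, so T_m = (T_H + T_C)/2 = (747.00 + 352.15)/2 = 550 K.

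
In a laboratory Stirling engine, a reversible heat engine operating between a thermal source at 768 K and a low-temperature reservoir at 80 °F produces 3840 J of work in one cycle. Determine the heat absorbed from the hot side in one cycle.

Q_H ≈ 6300 J

T_C = 80 °F → (80 − 32) × 5/9 = 26.67 °C = 299.82 K.
η_rev = 1 − T_C/T_H = 1 − 299.82/768.00 = 0.6096.
Q_H = W/η = 3840/0.6096 = 6300 J.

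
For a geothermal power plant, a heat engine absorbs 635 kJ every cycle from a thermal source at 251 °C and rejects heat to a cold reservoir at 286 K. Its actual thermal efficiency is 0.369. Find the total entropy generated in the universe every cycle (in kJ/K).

T_H = 251 °C → 251 + 273.15 = 524.15 K.
W = η·Q_H = 0.369 × 635 = 234.3 kJ, so Q_C = Q_H − W = 400.7 kJ.
Entropy balance on the reservoirs: −Q_H/T_H = -1.211 kJ/K, +Q_C/T_C = 1.401 kJ/K.
ΔS_univ = −Q_H/T_H + Q_C/T_C = 0.1895 kJ/K (> 0, since η = 0.369 < η_Carnot = 0.454).

ΔS_univ ≈ 0.1895 kJ/K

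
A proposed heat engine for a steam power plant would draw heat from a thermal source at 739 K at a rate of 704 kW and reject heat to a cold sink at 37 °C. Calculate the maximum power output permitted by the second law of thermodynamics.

Ẇ_max ≈ 409 kW

T_C = 37 °C → 37 + 273.15 = 310.15 K.
The upper bound on efficiency is η_max = 1 − T_C/T_H = 1 − 310.15/739.00 = 0.5803.
W_max = η_max · Q_H = 0.5803 × 704 = 409 kW.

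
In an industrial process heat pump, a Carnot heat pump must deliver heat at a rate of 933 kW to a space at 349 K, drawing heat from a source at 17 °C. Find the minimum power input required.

T_C = 17 °C → 17 + 273.15 = 290.15 K.
The Carnot heat-pump COP is COP_HP = T_H/(T_H − T_C) = 349.00/58.85 = 5.9303.
W = Q_H/COP_HP = 933/5.9303 = 157 kW.

Ẇ_in ≈ 157 kW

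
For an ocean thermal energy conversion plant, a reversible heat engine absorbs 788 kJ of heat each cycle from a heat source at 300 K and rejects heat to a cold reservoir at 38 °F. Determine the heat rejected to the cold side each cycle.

T_C = 38 °F → (38 − 32) × 5/9 = 3.33 °C = 276.48 K.
Since the cycle is reversible, η = 1 − T_C/T_H = 1 − 276.48/300.00 = 0.0784.
For a reversible cycle Q_C/Q_H = T_C/T_H, so Q_C = 788 × 276.48/300.00 = 726 kJ.

Q_C ≈ 726 kJ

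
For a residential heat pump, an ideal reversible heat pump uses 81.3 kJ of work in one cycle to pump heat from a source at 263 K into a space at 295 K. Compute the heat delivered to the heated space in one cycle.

Q_H ≈ 749 kJ

Reversible heating COP: COP_HP = T_H/(T_H − T_C) = 295.00/32.00 = 9.2188.
Q_H = COP_HP · W = 9.2188 × 81.3 = 749 kJ.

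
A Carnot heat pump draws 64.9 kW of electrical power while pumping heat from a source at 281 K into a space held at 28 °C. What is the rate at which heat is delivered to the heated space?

Q̇_H ≈ 970.0 kW

T_H = 28 °C → 28 + 273.15 = 301.15 K.
For a reversible heat pump, COP_HP = T_H/(T_H − T_C) = 301.15/20.15 = 14.9454.
Q_H = COP_HP · W = 14.9454 × 64.9 = 970.0 kW.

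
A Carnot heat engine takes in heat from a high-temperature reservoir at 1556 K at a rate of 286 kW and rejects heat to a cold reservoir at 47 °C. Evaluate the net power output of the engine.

T_C = 47 °C → 47 + 273.15 = 320.15 K.
η_rev = 1 − T_C/T_H = 1 − 320.15/1556.00 = 0.7942.
W = η·Q_H = 0.7942 × 286 = 227 kW.

Ẇ ≈ 227 kW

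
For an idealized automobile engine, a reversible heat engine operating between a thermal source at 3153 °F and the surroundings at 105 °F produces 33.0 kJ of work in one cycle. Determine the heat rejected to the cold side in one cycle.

Q_C ≈ 6.11 kJ

T_H = 3153 °F → (3153 − 32) × 5/9 = 1733.89 °C = 2007.04 K.
T_C = 105 °F → (105 − 32) × 5/9 = 40.56 °C = 313.71 K.
η_rev = 1 − T_C/T_H = 1 − 313.71/2007.04 = 0.8437.
Since Q_C/Q_H = T_C/T_H and Q_H = W/η, Q_C = W·T_C/(T_H − T_C) = 33.0 × 313.71/1693.33 = 6.11 kJ.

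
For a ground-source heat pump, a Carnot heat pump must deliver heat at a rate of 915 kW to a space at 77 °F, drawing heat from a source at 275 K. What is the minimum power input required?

T_H = 77 °F → (77 − 32) × 5/9 = 25.00 °C = 298.15 K.
For a reversible heat pump, COP_HP = T_H/(T_H − T_C) = 298.15/23.15 = 12.8790.
W = Q_H/COP_HP = 915/12.8790 = 71.0 kW.

Ẇ_in ≈ 71.0 kW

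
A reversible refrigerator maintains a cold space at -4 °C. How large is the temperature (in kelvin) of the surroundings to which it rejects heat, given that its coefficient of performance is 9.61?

T_H ≈ 297 K

T_C = -4 °C → -4 + 273.15 = 269.15 K.
COP_R = T_C/(T_H − T_C) ⇒ T_H = T_C·(1 + 1/COP_R) = 269.15 × (1 + 1/9.61) = 297 K.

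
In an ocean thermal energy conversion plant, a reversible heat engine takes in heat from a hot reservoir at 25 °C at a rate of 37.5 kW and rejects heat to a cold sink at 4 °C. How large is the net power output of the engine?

T_H = 25 °C → 25 + 273.15 = 298.15 K.
T_C = 4 °C → 4 + 273.15 = 277.15 K.
For a reversible engine, η = 1 − T_C/T_H = 1 − 277.15/298.15 = 0.0704.
W = η·Q_H = 0.0704 × 37.5 = 2.641 kW.

Ẇ ≈ 2.641 kW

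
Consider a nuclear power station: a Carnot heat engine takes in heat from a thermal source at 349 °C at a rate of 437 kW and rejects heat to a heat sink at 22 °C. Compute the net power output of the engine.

Ẇ ≈ 229.7 kW

T_H = 349 °C → 349 + 273.15 = 622.15 K.
T_C = 22 °C → 22 + 273.15 = 295.15 K.
Since the cycle is reversible, η = 1 − T_C/T_H = 1 − 295.15/622.15 = 0.5256.
W = η·Q_H = 0.5256 × 437 = 229.7 kW.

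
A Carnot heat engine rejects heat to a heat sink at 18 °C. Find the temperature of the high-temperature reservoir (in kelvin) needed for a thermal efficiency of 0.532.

T_C = 18 °C → 18 + 273.15 = 291.15 K.
From η = 1 − T_C/T_H, solving for T_H gives T_H = T_C/(1 − η) = 291.15/(1 − 0.532) = 622 K.

T_H ≈ 622 K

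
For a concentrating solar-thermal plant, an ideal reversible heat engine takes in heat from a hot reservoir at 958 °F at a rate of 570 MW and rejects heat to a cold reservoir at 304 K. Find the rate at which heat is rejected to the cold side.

Q̇_C ≈ 220 MW

T_H = 958 °F → (958 − 32) × 5/9 = 514.44 °C = 787.59 K.
For a reversible engine, η = 1 − T_C/T_H = 1 − 304.00/787.59 = 0.6140.
For a reversible cycle Q_C/Q_H = T_C/T_H, so Q_C = 570 × 304.00/787.59 = 220 MW.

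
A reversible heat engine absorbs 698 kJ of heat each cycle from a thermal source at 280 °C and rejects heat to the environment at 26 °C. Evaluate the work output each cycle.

W ≈ 321 kJ

T_H = 280 °C → 280 + 273.15 = 553.15 K.
T_C = 26 °C → 26 + 273.15 = 299.15 K.
η_rev = 1 − T_C/T_H = 1 − 299.15/553.15 = 0.4592.
W = η·Q_H = 0.4592 × 698 = 321 kJ.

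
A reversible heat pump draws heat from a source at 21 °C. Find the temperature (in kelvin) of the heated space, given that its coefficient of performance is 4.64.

T_H ≈ 375.0 K

T_C = 21 °C → 21 + 273.15 = 294.15 K.
COP_HP = T_H/(T_H − T_C) ⇒ T_H = T_C·COP_HP/(COP_HP − 1) = 294.15 × 4.64/(4.64 − 1) = 375.0 K.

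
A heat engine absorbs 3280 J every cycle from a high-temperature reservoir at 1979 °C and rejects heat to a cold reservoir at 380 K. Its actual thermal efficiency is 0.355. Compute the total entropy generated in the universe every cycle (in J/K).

ΔS_univ ≈ 4.11 J/K

T_H = 1979 °C → 1979 + 273.15 = 2252.15 K.
W = η·Q_H = 0.355 × 3280 = 1164 J, so Q_C = Q_H − W = 2116 J.
Reservoir entropy changes: ΔS_H = −Q_H/T_H = −3280/2252.15 = -1.456 J/K and ΔS_C = +Q_C/T_C = 2116/380.00 = 5.567 J/K.
ΔS_univ = −Q_H/T_H + Q_C/T_C = 4.11 J/K (> 0, since η = 0.355 < η_Carnot = 0.831).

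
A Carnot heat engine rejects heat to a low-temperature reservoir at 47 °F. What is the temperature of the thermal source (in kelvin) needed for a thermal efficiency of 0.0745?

T_H ≈ 304 K

T_C = 47 °F → (47 − 32) × 5/9 = 8.33 °C = 281.48 K.
From η = 1 − T_C/T_H, solving for T_H gives T_H = T_C/(1 − η) = 281.48/(1 − 0.0745) = 304 K.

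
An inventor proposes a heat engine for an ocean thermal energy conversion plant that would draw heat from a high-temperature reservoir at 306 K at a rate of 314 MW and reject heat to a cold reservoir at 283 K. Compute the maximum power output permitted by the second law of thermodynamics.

The second-law ceiling is the Carnot efficiency, η_max = 1 − T_C/T_H = 1 − 283.00/306.00 = 0.0752.
W_max = η_max · Q_H = 0.0752 × 314 = 23.6 MW.

Ẇ_max ≈ 23.6 MW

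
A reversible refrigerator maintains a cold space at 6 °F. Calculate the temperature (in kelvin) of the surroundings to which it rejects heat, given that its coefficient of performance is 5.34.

T_C = 6 °F → (6 − 32) × 5/9 = -14.44 °C = 258.71 K.
COP_R = T_C/(T_H − T_C) ⇒ T_H = T_C·(1 + 1/COP_R) = 258.71 × (1 + 1/5.34) = 307 K.

T_H ≈ 307 K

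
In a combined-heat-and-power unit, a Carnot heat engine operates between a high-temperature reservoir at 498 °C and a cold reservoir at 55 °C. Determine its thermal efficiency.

T_H = 498 °C → 498 + 273.15 = 771.15 K.
T_C = 55 °C → 55 + 273.15 = 328.15 K.
The Carnot efficiency is η = 1 − T_C/T_H = 1 − 328.15/771.15 = 0.574.

η ≈ 0.574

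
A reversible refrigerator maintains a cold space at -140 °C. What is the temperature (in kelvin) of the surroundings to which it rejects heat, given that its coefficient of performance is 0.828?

T_C = -140 °C → -140 + 273.15 = 133.15 K.
COP_R = T_C/(T_H − T_C) ⇒ T_H = T_C·(1 + 1/COP_R) = 133.15 × (1 + 1/0.828) = 294 K.

T_H ≈ 294 K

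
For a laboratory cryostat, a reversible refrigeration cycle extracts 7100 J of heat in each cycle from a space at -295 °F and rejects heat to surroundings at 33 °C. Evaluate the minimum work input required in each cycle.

T_H = 33 °C → 33 + 273.15 = 306.15 K.
T_C = -295 °F → (-295 − 32) × 5/9 = -181.67 °C = 91.48 K.
Carnot COP: COP_R = T_C/(T_H − T_C) = 91.48/214.67 = 0.4262.
W = Q_C/COP_R = 7100/0.4262 = 16700 J.

W_in ≈ 16700 J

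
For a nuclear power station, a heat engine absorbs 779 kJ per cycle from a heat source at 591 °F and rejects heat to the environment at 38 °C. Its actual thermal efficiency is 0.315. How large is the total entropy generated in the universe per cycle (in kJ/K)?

T_H = 591 °F → (591 − 32) × 5/9 = 310.56 °C = 583.71 K.
T_C = 38 °C → 38 + 273.15 = 311.15 K.
W = η·Q_H = 0.315 × 779 = 245.4 kJ, so Q_C = Q_H − W = 533.6 kJ.
The hot reservoir loses entropy Q_H/T_H = 779/583.71 = 1.335 kJ/K; the cold reservoir gains Q_C/T_C = 533.6/311.15 = 1.715 kJ/K.
ΔS_univ = −Q_H/T_H + Q_C/T_C = 0.380 kJ/K (> 0, since η = 0.315 < η_Carnot = 0.467).

ΔS_univ ≈ 0.380 kJ/K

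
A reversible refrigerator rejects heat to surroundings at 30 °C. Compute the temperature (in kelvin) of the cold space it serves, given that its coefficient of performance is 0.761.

T_C ≈ 131 K

T_H = 30 °C → 30 + 273.15 = 303.15 K.
COP_R = T_C/(T_H − T_C) ⇒ T_C = T_H·COP_R/(1 + COP_R) = 303.15 × 0.761/(1 + 0.761) = 131 K.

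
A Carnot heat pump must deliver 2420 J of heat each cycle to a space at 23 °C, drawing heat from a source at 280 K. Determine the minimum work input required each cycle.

W_in ≈ 132 J

T_H = 23 °C → 23 + 273.15 = 296.15 K.
The Carnot heat-pump COP is COP_HP = T_H/(T_H − T_C) = 296.15/16.15 = 18.3375.
W = Q_H/COP_HP = 2420/18.3375 = 132 J.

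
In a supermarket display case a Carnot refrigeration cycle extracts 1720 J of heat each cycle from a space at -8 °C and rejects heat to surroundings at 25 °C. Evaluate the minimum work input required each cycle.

T_H = 25 °C → 25 + 273.15 = 298.15 K.
T_C = -8 °C → -8 + 273.15 = 265.15 K.
The reversible coefficient of performance is COP_R = T_C/(T_H − T_C) = 265.15/33.00 = 8.0348.
W = Q_C/COP_R = 1720/8.0348 = 214.1 J.

W_in ≈ 214.1 J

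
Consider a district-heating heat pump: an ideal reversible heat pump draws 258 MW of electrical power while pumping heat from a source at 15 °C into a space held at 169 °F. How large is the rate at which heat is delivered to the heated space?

T_H = 169 °F → (169 − 32) × 5/9 = 76.11 °C = 349.26 K.
T_C = 15 °C → 15 + 273.15 = 288.15 K.
COP_HP = T_H/(T_H − T_C) = 349.26/61.11 = 5.7152.
Q_H = COP_HP · W = 5.7152 × 258 = 1470 MW.

Q̇_H ≈ 1470 MW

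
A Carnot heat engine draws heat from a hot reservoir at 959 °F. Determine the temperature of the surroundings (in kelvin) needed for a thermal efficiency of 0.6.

T_H = 959 °F → (959 − 32) × 5/9 = 515.00 °C = 788.15 K.
From η = 1 − T_C/T_H, T_C = T_H·(1 − η) = 788.15 × (1 − 0.6) = 315 K.

T_C ≈ 315 K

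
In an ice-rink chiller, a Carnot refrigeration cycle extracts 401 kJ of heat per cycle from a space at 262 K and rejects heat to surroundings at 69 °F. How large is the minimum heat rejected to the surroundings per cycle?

T_H = 69 °F → (69 − 32) × 5/9 = 20.56 °C = 293.71 K.
For a reversible cycle Q_H/Q_C = T_H/T_C, so Q_H = Q_C·T_H/T_C = 401 × 293.71/262.00 = 450 kJ.

Q_H ≈ 450 kJ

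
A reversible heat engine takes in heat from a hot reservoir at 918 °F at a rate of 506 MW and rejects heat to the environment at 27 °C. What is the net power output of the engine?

Ẇ ≈ 308 MW

T_H = 918 °F → (918 − 32) × 5/9 = 492.22 °C = 765.37 K.
T_C = 27 °C → 27 + 273.15 = 300.15 K.
Since the cycle is reversible, η = 1 − T_C/T_H = 1 − 300.15/765.37 = 0.6078.
W = η·Q_H = 0.6078 × 506 = 308 MW.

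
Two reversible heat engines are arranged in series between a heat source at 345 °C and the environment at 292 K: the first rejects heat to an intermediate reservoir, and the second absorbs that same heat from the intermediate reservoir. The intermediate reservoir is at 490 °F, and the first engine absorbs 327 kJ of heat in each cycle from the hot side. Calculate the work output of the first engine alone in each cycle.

T_H = 345 °C → 345 + 273.15 = 618.15 K.
T_m = 490 °F → (490 − 32) × 5/9 = 254.44 °C = 527.59 K.
First-stage efficiency η₁ = 1 − T_m/T_H = 1 − 527.59/618.15 = 0.1465.
W₁ = η₁·Q_H = 0.1465 × 327 = 47.90 kJ.

W₁ ≈ 47.90 kJ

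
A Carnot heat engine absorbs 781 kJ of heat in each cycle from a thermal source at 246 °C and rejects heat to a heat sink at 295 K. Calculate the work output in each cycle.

T_H = 246 °C → 246 + 273.15 = 519.15 K.
Since the cycle is reversible, η = 1 − T_C/T_H = 1 − 295.00/519.15 = 0.4318.
W = η·Q_H = 0.4318 × 781 = 337 kJ.

W ≈ 337 kJ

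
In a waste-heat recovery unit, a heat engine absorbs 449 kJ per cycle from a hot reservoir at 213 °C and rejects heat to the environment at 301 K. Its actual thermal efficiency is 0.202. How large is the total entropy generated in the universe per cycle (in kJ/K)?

T_H = 213 °C → 213 + 273.15 = 486.15 K.
W = η·Q_H = 0.202 × 449 = 90.70 kJ, so Q_C = Q_H − W = 358.3 kJ.
Entropy balance on the reservoirs: −Q_H/T_H = -0.9236 kJ/K, +Q_C/T_C = 1.190 kJ/K.
ΔS_univ = −Q_H/T_H + Q_C/T_C = 0.267 kJ/K (> 0, since η = 0.202 < η_Carnot = 0.381).

ΔS_univ ≈ 0.267 kJ/K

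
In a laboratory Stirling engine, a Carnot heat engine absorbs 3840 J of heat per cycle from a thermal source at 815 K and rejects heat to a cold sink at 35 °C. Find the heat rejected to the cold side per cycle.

Q_C ≈ 1450 J

T_C = 35 °C → 35 + 273.15 = 308.15 K.
For a reversible engine, η = 1 − T_C/T_H = 1 − 308.15/815.00 = 0.6219.
For a reversible cycle Q_C/Q_H = T_C/T_H, so Q_C = 3840 × 308.15/815.00 = 1450 J.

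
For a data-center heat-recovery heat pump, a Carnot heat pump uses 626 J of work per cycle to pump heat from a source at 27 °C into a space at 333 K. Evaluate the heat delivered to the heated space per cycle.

T_C = 27 °C → 27 + 273.15 = 300.15 K.
The Carnot heat-pump COP is COP_HP = T_H/(T_H − T_C) = 333.00/32.85 = 10.1370.
Q_H = COP_HP · W = 10.1370 × 626 = 6350 J.

Q_H ≈ 6350 J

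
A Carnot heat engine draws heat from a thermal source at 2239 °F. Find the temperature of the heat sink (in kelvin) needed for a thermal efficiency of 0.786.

T_H = 2239 °F → (2239 − 32) × 5/9 = 1226.11 °C = 1499.26 K.
From η = 1 − T_C/T_H, T_C = T_H·(1 − η) = 1499.26 × (1 − 0.786) = 321 K.

T_C ≈ 321 K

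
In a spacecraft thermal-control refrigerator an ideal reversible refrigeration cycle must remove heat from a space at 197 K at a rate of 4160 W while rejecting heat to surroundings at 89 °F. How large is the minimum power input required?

Ẇ_in ≈ 2280 W

T_H = 89 °F → (89 − 32) × 5/9 = 31.67 °C = 304.82 K.
Carnot COP: COP_R = T_C/(T_H − T_C) = 197.00/107.82 = 1.8272.
W = Q_C/COP_R = 4160/1.8272 = 2280 W.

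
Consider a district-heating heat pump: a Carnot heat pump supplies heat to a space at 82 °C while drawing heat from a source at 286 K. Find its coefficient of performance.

T_H = 82 °C → 82 + 273.15 = 355.15 K.
For a reversible heat pump, COP_HP = T_H/(T_H − T_C) = 355.15/(355.15 − 286.00) = 5.14.

COP_HP ≈ 5.14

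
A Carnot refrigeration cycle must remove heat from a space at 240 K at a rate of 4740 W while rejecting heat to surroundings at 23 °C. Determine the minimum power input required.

T_H = 23 °C → 23 + 273.15 = 296.15 K.
For a reversible refrigerator, COP_R = T_C/(T_H − T_C) = 240.00/56.15 = 4.2743.
W = Q_C/COP_R = 4740/4.2743 = 1110 W.

Ẇ_in ≈ 1110 W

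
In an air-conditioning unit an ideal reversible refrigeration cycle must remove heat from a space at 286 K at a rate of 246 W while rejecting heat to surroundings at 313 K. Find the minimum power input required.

Carnot COP: COP_R = T_C/(T_H − T_C) = 286.00/27.00 = 10.5926.
W = Q_C/COP_R = 246/10.5926 = 23.2 W.

Ẇ_in ≈ 23.2 W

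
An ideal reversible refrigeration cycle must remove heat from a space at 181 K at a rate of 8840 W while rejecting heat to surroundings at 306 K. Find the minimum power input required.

Ẇ_in ≈ 6100 W

The reversible coefficient of performance is COP_R = T_C/(T_H − T_C) = 181.00/125.00 = 1.4480.
W = Q_C/COP_R = 8840/1.4480 = 6100 W.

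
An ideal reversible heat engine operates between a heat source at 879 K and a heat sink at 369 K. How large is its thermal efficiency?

Carnot efficiency: η = 1 − T_C/T_H = 1 − 369.00/879.00 = 0.580.

η ≈ 0.580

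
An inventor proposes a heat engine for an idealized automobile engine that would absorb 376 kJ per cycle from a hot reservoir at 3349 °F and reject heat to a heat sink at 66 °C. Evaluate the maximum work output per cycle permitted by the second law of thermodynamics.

T_H = 3349 °F → (3349 − 32) × 5/9 = 1842.78 °C = 2115.93 K.
T_C = 66 °C → 66 + 273.15 = 339.15 K.
No engine can exceed the Carnot limit: η_max = 1 − T_C/T_H = 1 − 339.15/2115.93 = 0.8397.
W_max = η_max · Q_H = 0.8397 × 376 = 316 kJ.

W_max ≈ 316 kJ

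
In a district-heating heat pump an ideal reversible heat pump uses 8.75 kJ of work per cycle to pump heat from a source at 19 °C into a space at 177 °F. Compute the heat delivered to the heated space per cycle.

T_H = 177 °F → (177 − 32) × 5/9 = 80.56 °C = 353.71 K.
T_C = 19 °C → 19 + 273.15 = 292.15 K.
For a reversible heat pump, COP_HP = T_H/(T_H − T_C) = 353.71/61.56 = 5.7461.
Q_H = COP_HP · W = 5.7461 × 8.75 = 50.3 kJ.

Q_H ≈ 50.3 kJ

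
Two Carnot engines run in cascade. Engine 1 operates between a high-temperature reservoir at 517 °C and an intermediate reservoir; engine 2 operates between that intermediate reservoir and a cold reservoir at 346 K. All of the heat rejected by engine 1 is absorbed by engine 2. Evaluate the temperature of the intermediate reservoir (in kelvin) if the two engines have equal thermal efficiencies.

T_m ≈ 522.9 K

T_H = 517 °C → 517 + 273.15 = 790.15 K.
Equal efficiencies require 1 − T_m/T_H = 1 − T_C/T_m, i.e. T_m/T_H = T_C/T_m, so T_m = √(T_H·T_C) = √(790.15 × 346.00) = 522.9 K.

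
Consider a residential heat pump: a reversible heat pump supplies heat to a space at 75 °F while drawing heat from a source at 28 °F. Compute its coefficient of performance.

COP_HP ≈ 11.4

T_H = 75 °F → (75 − 32) × 5/9 = 23.89 °C = 297.04 K.
T_C = 28 °F → (28 − 32) × 5/9 = -2.22 °C = 270.93 K.
For a reversible heat pump, COP_HP = T_H/(T_H − T_C) = 297.04/(297.04 − 270.93) = 11.4.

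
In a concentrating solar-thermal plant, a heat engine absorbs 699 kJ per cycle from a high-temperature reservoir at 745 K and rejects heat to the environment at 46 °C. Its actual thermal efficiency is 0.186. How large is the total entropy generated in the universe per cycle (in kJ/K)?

ΔS_univ ≈ 0.845 kJ/K

T_C = 46 °C → 46 + 273.15 = 319.15 K.
W = η·Q_H = 0.186 × 699 = 130.0 kJ, so Q_C = Q_H − W = 569.0 kJ.
Entropy balance on the reservoirs: −Q_H/T_H = -0.9383 kJ/K, +Q_C/T_C = 1.783 kJ/K.
ΔS_univ = −Q_H/T_H + Q_C/T_C = 0.845 kJ/K (> 0, since η = 0.186 < η_Carnot = 0.572).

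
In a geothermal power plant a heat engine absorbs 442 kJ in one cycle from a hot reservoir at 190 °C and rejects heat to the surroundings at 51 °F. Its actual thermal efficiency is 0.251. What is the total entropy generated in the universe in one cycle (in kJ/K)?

ΔS_univ ≈ 0.213 kJ/K

T_H = 190 °C → 190 + 273.15 = 463.15 K.
T_C = 51 °F → (51 − 32) × 5/9 = 10.56 °C = 283.71 K.
W = η·Q_H = 0.251 × 442 = 110.9 kJ, so Q_C = Q_H − W = 331.1 kJ.
Reservoir entropy changes: ΔS_H = −Q_H/T_H = −442/463.15 = -0.9543 kJ/K and ΔS_C = +Q_C/T_C = 331.1/283.71 = 1.167 kJ/K.
ΔS_univ = −Q_H/T_H + Q_C/T_C = 0.213 kJ/K (> 0, since η = 0.251 < η_Carnot = 0.387).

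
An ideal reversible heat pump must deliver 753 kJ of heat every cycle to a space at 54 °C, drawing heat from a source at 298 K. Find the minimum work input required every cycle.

W_in ≈ 67.1 kJ

T_H = 54 °C → 54 + 273.15 = 327.15 K.
The Carnot heat-pump COP is COP_HP = T_H/(T_H − T_C) = 327.15/29.15 = 11.2230.
W = Q_H/COP_HP = 753/11.2230 = 67.1 kJ.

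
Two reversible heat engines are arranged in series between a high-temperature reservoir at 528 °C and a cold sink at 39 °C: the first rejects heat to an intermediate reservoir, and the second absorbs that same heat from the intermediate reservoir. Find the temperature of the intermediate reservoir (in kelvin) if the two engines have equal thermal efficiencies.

T_m ≈ 500 K

T_H = 528 °C → 528 + 273.15 = 801.15 K.
T_C = 39 °C → 39 + 273.15 = 312.15 K.
Equal efficiencies require 1 − T_m/T_H = 1 − T_C/T_m, i.e. T_m/T_H = T_C/T_m, so T_m = √(T_H·T_C) = √(801.15 × 312.15) = 500 K.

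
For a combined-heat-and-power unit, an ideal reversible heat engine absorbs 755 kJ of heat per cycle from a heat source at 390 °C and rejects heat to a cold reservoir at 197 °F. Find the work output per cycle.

T_H = 390 °C → 390 + 273.15 = 663.15 K.
T_C = 197 °F → (197 − 32) × 5/9 = 91.67 °C = 364.82 K.
η_rev = 1 − T_C/T_H = 1 − 364.82/663.15 = 0.4499.
W = η·Q_H = 0.4499 × 755 = 340 kJ.

W ≈ 340 kJ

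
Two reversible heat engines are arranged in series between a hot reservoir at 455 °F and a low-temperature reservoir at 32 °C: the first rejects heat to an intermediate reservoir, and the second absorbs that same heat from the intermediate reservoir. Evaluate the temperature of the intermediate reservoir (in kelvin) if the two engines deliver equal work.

T_H = 455 °F → (455 − 32) × 5/9 = 235.00 °C = 508.15 K.
T_C = 32 °C → 32 + 273.15 = 305.15 K.
For reversible stages Q_m = Q_H·(T_m/T_H). Setting W₁ = Q_H(1 − T_m/T_H) equal to W₂ = Q_m(1 − T_C/T_m) = Q_H·(T_m − T_C)/T_H gives T_H − T_m = T_m − T_C, so T_m = (T_H + T_C)/2 = (508.15 + 305.15)/2 = 406.6 K.

T_m ≈ 406.6 K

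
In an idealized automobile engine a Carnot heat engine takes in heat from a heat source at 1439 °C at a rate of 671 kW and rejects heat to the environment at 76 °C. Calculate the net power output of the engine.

T_H = 1439 °C → 1439 + 273.15 = 1712.15 K.
T_C = 76 °C → 76 + 273.15 = 349.15 K.
For a reversible engine, η = 1 − T_C/T_H = 1 − 349.15/1712.15 = 0.7961.
W = η·Q_H = 0.7961 × 671 = 534.2 kW.

Ẇ ≈ 534.2 kW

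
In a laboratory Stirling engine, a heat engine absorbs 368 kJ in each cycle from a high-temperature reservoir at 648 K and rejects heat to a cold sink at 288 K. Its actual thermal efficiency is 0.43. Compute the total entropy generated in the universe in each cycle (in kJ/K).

W = η·Q_H = 0.43 × 368 = 158.2 kJ, so Q_C = Q_H − W = 209.8 kJ.
Entropy balance on the reservoirs: −Q_H/T_H = -0.5679 kJ/K, +Q_C/T_C = 0.7283 kJ/K.
ΔS_univ = −Q_H/T_H + Q_C/T_C = 0.1604 kJ/K (> 0, since η = 0.43 < η_Carnot = 0.556).

ΔS_univ ≈ 0.1604 kJ/K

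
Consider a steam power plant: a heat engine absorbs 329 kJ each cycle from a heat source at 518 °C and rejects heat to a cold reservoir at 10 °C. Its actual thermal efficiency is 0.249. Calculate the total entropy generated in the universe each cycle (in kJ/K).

T_H = 518 °C → 518 + 273.15 = 791.15 K.
T_C = 10 °C → 10 + 273.15 = 283.15 K.
W = η·Q_H = 0.249 × 329 = 81.92 kJ, so Q_C = Q_H − W = 247.1 kJ.
The hot reservoir loses entropy Q_H/T_H = 329/791.15 = 0.4159 kJ/K; the cold reservoir gains Q_C/T_C = 247.1/283.15 = 0.8726 kJ/K.
ΔS_univ = −Q_H/T_H + Q_C/T_C = 0.457 kJ/K (> 0, since η = 0.249 < η_Carnot = 0.642).

ΔS_univ ≈ 0.457 kJ/K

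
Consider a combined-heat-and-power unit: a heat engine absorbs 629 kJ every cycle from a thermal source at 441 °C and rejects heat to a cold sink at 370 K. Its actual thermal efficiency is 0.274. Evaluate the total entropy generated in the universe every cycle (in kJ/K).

ΔS_univ ≈ 0.353 kJ/K

T_H = 441 °C → 441 + 273.15 = 714.15 K.
W = η·Q_H = 0.274 × 629 = 172.3 kJ, so Q_C = Q_H − W = 456.7 kJ.
Entropy balance on the reservoirs: −Q_H/T_H = -0.8808 kJ/K, +Q_C/T_C = 1.234 kJ/K.
ΔS_univ = −Q_H/T_H + Q_C/T_C = 0.353 kJ/K (> 0, since η = 0.274 < η_Carnot = 0.482).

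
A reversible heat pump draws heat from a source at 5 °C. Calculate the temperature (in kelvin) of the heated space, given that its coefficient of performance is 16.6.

T_C = 5 °C → 5 + 273.15 = 278.15 K.
COP_HP = T_H/(T_H − T_C) ⇒ T_H = T_C·COP_HP/(COP_HP − 1) = 278.15 × 16.6/(16.6 − 1) = 296 K.

T_H ≈ 296 K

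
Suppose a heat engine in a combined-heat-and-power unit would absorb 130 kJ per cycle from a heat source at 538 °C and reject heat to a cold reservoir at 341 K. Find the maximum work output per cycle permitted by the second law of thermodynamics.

T_H = 538 °C → 538 + 273.15 = 811.15 K.
No engine can exceed the Carnot limit: η_max = 1 − T_C/T_H = 1 − 341.00/811.15 = 0.5796.
W_max = η_max · Q_H = 0.5796 × 130 = 75.3 kJ.

W_max ≈ 75.3 kJ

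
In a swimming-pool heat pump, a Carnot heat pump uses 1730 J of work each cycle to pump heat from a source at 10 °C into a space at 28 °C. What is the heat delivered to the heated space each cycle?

Q_H ≈ 28940 J

T_H = 28 °C → 28 + 273.15 = 301.15 K.
T_C = 10 °C → 10 + 273.15 = 283.15 K.
For a reversible heat pump, COP_HP = T_H/(T_H − T_C) = 301.15/18.00 = 16.7306.
Q_H = COP_HP · W = 16.7306 × 1730 = 28940 J.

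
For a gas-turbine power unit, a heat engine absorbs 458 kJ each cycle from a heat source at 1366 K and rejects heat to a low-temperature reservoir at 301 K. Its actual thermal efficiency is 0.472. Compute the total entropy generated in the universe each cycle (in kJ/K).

W = η·Q_H = 0.472 × 458 = 216.2 kJ, so Q_C = Q_H − W = 241.8 kJ.
The hot reservoir loses entropy Q_H/T_H = 458/1366.00 = 0.3353 kJ/K; the cold reservoir gains Q_C/T_C = 241.8/301.00 = 0.8034 kJ/K.
ΔS_univ = −Q_H/T_H + Q_C/T_C = 0.4681 kJ/K (> 0, since η = 0.472 < η_Carnot = 0.780).

ΔS_univ ≈ 0.4681 kJ/K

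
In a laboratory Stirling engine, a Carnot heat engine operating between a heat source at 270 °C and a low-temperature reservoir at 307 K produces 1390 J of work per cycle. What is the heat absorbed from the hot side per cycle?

Q_H ≈ 3200 J

T_H = 270 °C → 270 + 273.15 = 543.15 K.
η_rev = 1 − T_C/T_H = 1 − 307.00/543.15 = 0.4348.
Q_H = W/η = 1390/0.4348 = 3200 J.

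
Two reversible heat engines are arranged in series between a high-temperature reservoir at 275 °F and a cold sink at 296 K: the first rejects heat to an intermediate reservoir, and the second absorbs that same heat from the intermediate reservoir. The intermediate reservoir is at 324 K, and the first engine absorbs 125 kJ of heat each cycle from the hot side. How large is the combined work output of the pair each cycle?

W_total ≈ 34.35 kJ

T_H = 275 °F → (275 − 32) × 5/9 = 135.00 °C = 408.15 K.
Two reversible stages in series are equivalent to a single Carnot engine between T_H and T_C, so η_total = 1 − T_C/T_H = 1 − 296.00/408.15 = 0.2748.
W_total = η_total · Q_H = 0.2748 × 125 = 34.35 kJ.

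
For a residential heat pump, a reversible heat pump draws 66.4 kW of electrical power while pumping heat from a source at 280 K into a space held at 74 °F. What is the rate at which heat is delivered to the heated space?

Q̇_H ≈ 1194 kW

T_H = 74 °F → (74 − 32) × 5/9 = 23.33 °C = 296.48 K.
COP_HP = T_H/(T_H − T_C) = 296.48/16.48 = 17.9869.
Q_H = COP_HP · W = 17.9869 × 66.4 = 1194 kW.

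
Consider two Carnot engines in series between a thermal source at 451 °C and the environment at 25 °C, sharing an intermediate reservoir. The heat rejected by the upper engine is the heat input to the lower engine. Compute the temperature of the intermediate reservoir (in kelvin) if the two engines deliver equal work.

T_m ≈ 511 K

T_H = 451 °C → 451 + 273.15 = 724.15 K.
T_C = 25 °C → 25 + 273.15 = 298.15 K.
For reversible stages Q_m = Q_H·(T_m/T_H). Setting W₁ = Q_H(1 − T_m/T_H) equal to W₂ = Q_m(1 − T_C/T_m) = Q_H·(T_m − T_C)/T_H gives T_H − T_m = T_m − T_C, so T_m = (T_H + T_C)/2 = (724.15 + 298.15)/2 = 511 K.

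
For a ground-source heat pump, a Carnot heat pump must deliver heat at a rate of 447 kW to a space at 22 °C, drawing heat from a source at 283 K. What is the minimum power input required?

T_H = 22 °C → 22 + 273.15 = 295.15 K.
For a reversible heat pump, COP_HP = T_H/(T_H − T_C) = 295.15/12.15 = 24.2922.
W = Q_H/COP_HP = 447/24.2922 = 18.4 kW.

Ẇ_in ≈ 18.4 kW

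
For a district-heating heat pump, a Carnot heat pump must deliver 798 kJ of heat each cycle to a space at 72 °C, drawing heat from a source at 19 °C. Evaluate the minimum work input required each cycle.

W_in ≈ 123 kJ

T_H = 72 °C → 72 + 273.15 = 345.15 K.
T_C = 19 °C → 19 + 273.15 = 292.15 K.
Reversible heating COP: COP_HP = T_H/(T_H − T_C) = 345.15/53.00 = 6.5123.
W = Q_H/COP_HP = 798/6.5123 = 123 kJ.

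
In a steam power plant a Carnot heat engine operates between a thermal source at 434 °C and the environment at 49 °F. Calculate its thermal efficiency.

T_H = 434 °C → 434 + 273.15 = 707.15 K.
T_C = 49 °F → (49 − 32) × 5/9 = 9.44 °C = 282.59 K.
The Carnot efficiency is η = 1 − T_C/T_H = 1 − 282.59/707.15 = 0.6004.

η ≈ 0.6004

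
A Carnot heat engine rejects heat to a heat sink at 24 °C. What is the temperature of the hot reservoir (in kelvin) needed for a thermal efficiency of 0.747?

T_C = 24 °C → 24 + 273.15 = 297.15 K.
From η = 1 − T_C/T_H, solving for T_H gives T_H = T_C/(1 − η) = 297.15/(1 − 0.747) = 1170 K.

T_H ≈ 1170 K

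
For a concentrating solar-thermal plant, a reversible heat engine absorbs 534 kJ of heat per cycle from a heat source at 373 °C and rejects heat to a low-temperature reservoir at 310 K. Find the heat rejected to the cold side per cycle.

T_H = 373 °C → 373 + 273.15 = 646.15 K.
Since the cycle is reversible, η = 1 − T_C/T_H = 1 − 310.00/646.15 = 0.5202.
For a reversible cycle Q_C/Q_H = T_C/T_H, so Q_C = 534 × 310.00/646.15 = 256 kJ.

Q_C ≈ 256 kJ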